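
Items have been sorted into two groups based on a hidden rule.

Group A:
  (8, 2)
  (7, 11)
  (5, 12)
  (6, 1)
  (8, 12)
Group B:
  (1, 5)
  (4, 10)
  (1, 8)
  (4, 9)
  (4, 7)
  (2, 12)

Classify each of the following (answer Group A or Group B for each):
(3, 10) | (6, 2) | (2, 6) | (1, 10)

Group B, Group A, Group B, Group B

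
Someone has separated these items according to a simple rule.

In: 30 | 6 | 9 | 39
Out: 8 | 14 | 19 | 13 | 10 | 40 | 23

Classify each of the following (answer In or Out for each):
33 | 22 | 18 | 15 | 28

All 'In' examples share one property — multiple of 3 — and every 'Out' example lacks it.

In, Out, In, In, Out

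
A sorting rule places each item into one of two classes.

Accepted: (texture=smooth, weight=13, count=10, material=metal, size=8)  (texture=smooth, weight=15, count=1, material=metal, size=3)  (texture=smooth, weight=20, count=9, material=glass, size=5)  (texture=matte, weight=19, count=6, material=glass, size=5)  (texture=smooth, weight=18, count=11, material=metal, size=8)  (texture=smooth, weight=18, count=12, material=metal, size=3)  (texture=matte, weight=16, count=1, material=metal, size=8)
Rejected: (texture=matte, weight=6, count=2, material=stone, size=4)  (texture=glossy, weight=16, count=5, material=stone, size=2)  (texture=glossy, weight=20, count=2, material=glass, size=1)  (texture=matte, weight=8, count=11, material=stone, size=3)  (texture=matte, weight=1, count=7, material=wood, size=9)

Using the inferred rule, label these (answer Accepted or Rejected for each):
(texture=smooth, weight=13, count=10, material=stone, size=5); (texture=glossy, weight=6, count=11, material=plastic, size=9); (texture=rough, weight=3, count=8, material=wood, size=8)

Accepted, Rejected, Rejected

The simplest hypothesis consistent with all the labels is: weight ≥ 13 AND size ≥ 3.
(texture=smooth, weight=13, count=10, material=stone, size=5) → weight = 13, size = 5 → Accepted.
(texture=glossy, weight=6, count=11, material=plastic, size=9) → weight = 6, size = 9 → Rejected.
(texture=rough, weight=3, count=8, material=wood, size=8) → weight = 3, size = 8 → Rejected.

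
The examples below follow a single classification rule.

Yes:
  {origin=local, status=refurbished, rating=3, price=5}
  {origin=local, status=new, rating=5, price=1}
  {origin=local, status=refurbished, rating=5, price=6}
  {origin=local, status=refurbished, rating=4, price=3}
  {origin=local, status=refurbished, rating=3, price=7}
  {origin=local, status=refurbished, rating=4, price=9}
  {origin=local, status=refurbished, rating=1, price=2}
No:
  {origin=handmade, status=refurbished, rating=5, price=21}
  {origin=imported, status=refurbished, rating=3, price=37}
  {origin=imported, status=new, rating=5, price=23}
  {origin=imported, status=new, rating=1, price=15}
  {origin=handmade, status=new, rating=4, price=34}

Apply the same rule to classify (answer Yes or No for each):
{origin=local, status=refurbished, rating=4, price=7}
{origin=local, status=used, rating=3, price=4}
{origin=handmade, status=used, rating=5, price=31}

Every 'Yes' example satisfies: origin is local. None of the 'No' examples do.
Yes: {origin=local, status=refurbished, rating=4, price=7}, since origin is local. Yes: {origin=local, status=used, rating=3, price=4}, since origin is local. No: {origin=handmade, status=used, rating=5, price=31}, since origin is handmade.

Yes, Yes, No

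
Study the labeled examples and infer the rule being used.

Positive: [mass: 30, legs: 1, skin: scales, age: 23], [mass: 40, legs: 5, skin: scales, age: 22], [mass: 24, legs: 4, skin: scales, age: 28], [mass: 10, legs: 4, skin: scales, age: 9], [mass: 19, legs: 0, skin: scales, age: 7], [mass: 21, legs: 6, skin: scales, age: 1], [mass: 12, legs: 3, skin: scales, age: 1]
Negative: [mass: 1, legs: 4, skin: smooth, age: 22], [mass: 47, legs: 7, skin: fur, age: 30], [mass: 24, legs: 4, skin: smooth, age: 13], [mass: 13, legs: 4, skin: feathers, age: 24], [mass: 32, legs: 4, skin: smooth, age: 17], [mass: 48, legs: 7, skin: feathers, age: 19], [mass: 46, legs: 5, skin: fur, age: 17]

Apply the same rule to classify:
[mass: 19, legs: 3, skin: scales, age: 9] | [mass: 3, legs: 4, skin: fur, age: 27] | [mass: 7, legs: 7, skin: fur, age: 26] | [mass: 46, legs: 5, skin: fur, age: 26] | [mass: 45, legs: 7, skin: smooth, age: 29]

The distinguishing property — skin is scales — holds for all the 'Positive' cases and none of the 'Negative' cases.

Positive, Negative, Negative, Negative, Negative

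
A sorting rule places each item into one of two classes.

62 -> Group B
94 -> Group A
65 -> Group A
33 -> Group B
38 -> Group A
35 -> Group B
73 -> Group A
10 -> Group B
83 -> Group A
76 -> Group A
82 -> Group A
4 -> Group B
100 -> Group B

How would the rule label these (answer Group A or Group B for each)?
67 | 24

Group A, Group B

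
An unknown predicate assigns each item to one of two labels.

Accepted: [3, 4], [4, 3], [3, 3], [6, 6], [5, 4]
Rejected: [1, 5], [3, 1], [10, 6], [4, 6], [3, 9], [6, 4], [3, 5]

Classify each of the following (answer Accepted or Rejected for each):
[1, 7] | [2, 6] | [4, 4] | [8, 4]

The rule appears to be: |first − second| ≤ 1.
[1, 7]: |1−7| = 6 — does not pass, so Rejected. [2, 6]: |2−6| = 4 — does not pass, so Rejected. [4, 4]: |4−4| = 0 — matches, so Accepted. [8, 4]: |8−4| = 4 — does not pass, so Rejected.

Rejected, Rejected, Accepted, Rejected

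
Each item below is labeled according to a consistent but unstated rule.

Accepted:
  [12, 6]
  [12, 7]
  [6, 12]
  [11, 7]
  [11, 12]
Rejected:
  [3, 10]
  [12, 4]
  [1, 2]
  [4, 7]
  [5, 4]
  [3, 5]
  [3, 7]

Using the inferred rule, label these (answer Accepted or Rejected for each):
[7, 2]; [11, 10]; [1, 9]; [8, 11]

Rejected, Accepted, Rejected, Accepted

Rule: sum ≥ 18. This holds for each 'Accepted' example and fails for each 'Rejected' one.
[7, 2]: 7+2 = 9 — does not satisfy this, so Rejected.
[11, 10]: 11+10 = 21 — matches, so Accepted.
[1, 9]: 1+9 = 10 — does not satisfy this, so Rejected.
[8, 11]: 8+11 = 19 — matches, so Accepted.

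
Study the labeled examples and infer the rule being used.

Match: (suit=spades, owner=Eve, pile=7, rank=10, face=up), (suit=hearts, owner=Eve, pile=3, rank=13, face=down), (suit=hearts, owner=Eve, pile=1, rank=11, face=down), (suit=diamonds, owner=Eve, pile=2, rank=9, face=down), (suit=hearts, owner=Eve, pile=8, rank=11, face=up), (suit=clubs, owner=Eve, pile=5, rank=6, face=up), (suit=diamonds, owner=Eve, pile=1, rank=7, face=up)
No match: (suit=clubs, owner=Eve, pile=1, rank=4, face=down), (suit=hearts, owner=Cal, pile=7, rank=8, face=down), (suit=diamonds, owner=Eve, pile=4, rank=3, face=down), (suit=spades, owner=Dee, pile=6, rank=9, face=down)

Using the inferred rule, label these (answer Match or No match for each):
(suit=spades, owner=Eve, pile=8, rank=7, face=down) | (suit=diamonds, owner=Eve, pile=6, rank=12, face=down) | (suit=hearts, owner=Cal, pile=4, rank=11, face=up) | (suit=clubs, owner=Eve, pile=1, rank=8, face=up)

All 'Match' examples share one property — owner is Eve AND rank ≥ 6 — and every 'No match' example lacks it.
(suit=spades, owner=Eve, pile=8, rank=7, face=down): owner is Eve, rank = 7 — meets the rule, so Match. (suit=diamonds, owner=Eve, pile=6, rank=12, face=down): owner is Eve, rank = 12 — meets the rule, so Match. (suit=hearts, owner=Cal, pile=4, rank=11, face=up): owner is Cal, rank = 11 — doesn't qualify, so No match. (suit=clubs, owner=Eve, pile=1, rank=8, face=up): owner is Eve, rank = 8 — meets the rule, so Match.

Match, Match, No match, Match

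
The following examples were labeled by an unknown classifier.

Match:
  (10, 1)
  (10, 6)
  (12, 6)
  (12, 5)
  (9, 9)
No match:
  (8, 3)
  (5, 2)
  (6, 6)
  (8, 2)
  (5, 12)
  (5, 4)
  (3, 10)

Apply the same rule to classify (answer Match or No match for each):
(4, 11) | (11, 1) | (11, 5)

No match, Match, Match

Rule: first ≥ 9. This holds for each 'Match' example and fails for each 'No match' one.
(4, 11): first 4 — does not fit, so No match.
(11, 1): first 11 — passes, so Match.
(11, 5): first 11 — passes, so Match.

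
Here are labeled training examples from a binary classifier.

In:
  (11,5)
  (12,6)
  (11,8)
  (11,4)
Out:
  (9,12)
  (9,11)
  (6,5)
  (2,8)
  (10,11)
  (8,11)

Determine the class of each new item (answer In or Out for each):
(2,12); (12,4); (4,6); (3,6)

Out, In, Out, Out

The simplest hypothesis consistent with all the labels is: first ≥ 11.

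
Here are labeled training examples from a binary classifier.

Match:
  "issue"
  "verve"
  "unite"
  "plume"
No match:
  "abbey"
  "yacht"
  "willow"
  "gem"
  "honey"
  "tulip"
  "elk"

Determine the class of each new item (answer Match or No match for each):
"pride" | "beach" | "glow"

Match, No match, No match

The classifier is using: ends with 'e'.
"pride": ends with 'e', qualifies → Match.
"beach": ends with 'h', does not satisfy this → No match.
"glow": ends with 'w', does not satisfy this → No match.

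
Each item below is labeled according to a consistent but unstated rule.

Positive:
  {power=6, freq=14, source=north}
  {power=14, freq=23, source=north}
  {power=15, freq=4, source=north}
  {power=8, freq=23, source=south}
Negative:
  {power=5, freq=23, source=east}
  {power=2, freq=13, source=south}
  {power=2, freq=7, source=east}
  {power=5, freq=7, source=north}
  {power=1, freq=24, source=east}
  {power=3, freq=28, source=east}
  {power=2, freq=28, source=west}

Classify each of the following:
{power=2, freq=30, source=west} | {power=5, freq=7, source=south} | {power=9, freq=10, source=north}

Negative, Negative, Positive

The rule appears to be: power ≥ 6.
{power=2, freq=30, source=west}: power = 2 — fails this test, so Negative.
{power=5, freq=7, source=south}: power = 5 — fails this test, so Negative.
{power=9, freq=10, source=north}: power = 9 — satisfies this, so Positive.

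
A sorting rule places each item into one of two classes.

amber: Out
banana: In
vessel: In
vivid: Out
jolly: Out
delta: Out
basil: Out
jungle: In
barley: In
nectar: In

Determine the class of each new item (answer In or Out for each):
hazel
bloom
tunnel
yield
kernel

Out, Out, In, Out, In

The distinguishing property — even length — holds for all the 'In' cases and none of the 'Out' cases.
hazel: length 5, does not pass → Out. bloom: length 5, does not pass → Out. tunnel: length 6, qualifies → In. yield: length 5, does not pass → Out. kernel: length 6, qualifies → In.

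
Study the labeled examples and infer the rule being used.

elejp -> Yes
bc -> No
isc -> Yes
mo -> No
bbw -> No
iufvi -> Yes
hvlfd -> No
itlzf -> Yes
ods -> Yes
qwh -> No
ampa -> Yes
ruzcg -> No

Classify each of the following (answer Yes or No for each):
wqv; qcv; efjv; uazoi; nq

The classifier is using: starts with a vowel.
wqv: starts with 'w', doesn't qualify → No.
qcv: starts with 'q', doesn't qualify → No.
efjv: starts with 'e', fits → Yes.
uazoi: starts with 'u', fits → Yes.
nq: starts with 'n', doesn't qualify → No.

No, No, Yes, Yes, No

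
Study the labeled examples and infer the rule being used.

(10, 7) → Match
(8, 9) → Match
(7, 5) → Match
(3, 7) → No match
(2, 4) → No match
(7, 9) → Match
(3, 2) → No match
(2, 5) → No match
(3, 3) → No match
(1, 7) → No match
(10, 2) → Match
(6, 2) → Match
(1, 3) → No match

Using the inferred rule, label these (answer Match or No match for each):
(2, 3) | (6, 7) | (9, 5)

No match, Match, Match

One predicate separates the groups cleanly: first ≥ 4.
(2, 3): No match (first 2). (6, 7): Match (first 6). (9, 5): Match (first 9).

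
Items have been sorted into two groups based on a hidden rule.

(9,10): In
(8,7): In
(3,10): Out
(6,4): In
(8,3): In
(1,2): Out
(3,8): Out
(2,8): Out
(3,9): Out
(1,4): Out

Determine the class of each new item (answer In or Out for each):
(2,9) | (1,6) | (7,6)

One predicate separates the groups cleanly: first ≥ 4.

Out, Out, In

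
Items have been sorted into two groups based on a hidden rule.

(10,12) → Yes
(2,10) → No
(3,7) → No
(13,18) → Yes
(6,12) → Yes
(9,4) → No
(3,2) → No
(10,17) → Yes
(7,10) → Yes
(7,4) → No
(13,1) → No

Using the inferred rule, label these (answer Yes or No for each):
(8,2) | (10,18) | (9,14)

All 'Yes' examples share one property — sum ≥ 17 — and every 'No' example lacks it.

No, Yes, Yes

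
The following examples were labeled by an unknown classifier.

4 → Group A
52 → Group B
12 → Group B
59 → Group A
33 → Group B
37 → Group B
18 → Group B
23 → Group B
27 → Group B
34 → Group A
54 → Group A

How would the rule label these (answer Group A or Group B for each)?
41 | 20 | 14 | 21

The distinguishing property — ≡ 4 (mod 5) — holds for all the 'Group A' cases and none of the 'Group B' cases.
41: 41 mod 5 = 1, does not fit → Group B. 20: 20 mod 5 = 0, does not fit → Group B. 14: 14 mod 5 = 4, matches → Group A. 21: 21 mod 5 = 1, does not fit → Group B.

Group B, Group B, Group A, Group B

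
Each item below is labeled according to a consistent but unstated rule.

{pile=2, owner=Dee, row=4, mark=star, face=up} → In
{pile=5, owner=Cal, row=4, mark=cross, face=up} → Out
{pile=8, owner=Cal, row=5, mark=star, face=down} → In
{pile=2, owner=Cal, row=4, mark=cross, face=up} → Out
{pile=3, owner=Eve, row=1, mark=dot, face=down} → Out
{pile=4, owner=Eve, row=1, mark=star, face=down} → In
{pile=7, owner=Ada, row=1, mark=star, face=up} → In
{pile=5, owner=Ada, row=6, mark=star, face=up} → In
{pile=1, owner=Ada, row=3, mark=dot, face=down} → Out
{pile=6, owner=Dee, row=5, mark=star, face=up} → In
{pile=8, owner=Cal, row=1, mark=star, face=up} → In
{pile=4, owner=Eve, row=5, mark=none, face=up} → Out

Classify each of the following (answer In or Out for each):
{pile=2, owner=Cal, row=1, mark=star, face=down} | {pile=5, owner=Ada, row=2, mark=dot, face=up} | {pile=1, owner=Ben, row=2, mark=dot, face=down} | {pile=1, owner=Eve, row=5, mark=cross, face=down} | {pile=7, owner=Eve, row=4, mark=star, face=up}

Every 'In' example satisfies: mark is star. None of the 'Out' examples do.

In, Out, Out, Out, In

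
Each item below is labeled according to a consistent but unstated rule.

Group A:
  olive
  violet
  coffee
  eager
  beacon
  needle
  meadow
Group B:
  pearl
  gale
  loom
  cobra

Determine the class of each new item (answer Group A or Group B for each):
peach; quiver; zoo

Group B, Group A, Group B

The classifier is using: has ≥ 3 vowels.
peach: Group B (2 vowels).
quiver: Group A (3 vowels).
zoo: Group B (2 vowels).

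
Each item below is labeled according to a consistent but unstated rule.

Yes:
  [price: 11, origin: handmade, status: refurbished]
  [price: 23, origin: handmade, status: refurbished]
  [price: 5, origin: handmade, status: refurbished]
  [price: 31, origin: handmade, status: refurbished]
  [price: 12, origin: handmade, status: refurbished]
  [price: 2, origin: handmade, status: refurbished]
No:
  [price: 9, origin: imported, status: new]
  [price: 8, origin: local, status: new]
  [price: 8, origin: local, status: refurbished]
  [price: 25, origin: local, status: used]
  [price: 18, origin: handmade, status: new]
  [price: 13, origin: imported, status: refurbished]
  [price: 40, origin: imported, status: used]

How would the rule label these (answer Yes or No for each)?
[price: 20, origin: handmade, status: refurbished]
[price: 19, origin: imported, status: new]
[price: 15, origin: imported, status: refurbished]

The distinguishing property — origin is handmade AND status is refurbished — holds for all the 'Yes' cases and none of the 'No' cases.
[price: 20, origin: handmade, status: refurbished]: origin is handmade, status is refurbished, satisfies this → Yes. [price: 19, origin: imported, status: new]: origin is imported, status is new, does not pass → No. [price: 15, origin: imported, status: refurbished]: origin is imported, status is refurbished, does not pass → No.

Yes, No, No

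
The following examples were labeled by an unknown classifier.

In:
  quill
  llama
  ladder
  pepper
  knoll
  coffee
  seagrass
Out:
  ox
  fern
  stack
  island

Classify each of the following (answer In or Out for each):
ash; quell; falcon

The rule appears to be: has a double letter.
ash: no doubled letter, fails this test → Out.
quell: 'll' doubled, satisfies this → In.
falcon: no doubled letter, fails this test → Out.

Out, In, Out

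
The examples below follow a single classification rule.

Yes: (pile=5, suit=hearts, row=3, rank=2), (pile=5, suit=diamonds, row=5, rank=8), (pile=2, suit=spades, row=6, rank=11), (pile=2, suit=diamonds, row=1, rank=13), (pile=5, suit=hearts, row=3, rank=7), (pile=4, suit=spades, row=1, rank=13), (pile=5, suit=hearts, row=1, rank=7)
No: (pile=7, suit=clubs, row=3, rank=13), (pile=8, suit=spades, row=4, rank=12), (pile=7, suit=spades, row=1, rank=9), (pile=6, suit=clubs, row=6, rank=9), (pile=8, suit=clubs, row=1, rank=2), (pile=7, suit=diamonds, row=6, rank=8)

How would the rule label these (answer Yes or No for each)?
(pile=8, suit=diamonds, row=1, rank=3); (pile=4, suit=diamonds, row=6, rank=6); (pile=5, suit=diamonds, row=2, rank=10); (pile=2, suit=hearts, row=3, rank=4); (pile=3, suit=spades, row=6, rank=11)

No, Yes, Yes, Yes, Yes

The pattern is that an item is 'Yes' exactly when: pile ≤ 5.
(pile=8, suit=diamonds, row=1, rank=3) — pile = 8, hence No.
(pile=4, suit=diamonds, row=6, rank=6) — pile = 4, hence Yes.
(pile=5, suit=diamonds, row=2, rank=10) — pile = 5, hence Yes.
(pile=2, suit=hearts, row=3, rank=4) — pile = 2, hence Yes.
(pile=3, suit=spades, row=6, rank=11) — pile = 3, hence Yes.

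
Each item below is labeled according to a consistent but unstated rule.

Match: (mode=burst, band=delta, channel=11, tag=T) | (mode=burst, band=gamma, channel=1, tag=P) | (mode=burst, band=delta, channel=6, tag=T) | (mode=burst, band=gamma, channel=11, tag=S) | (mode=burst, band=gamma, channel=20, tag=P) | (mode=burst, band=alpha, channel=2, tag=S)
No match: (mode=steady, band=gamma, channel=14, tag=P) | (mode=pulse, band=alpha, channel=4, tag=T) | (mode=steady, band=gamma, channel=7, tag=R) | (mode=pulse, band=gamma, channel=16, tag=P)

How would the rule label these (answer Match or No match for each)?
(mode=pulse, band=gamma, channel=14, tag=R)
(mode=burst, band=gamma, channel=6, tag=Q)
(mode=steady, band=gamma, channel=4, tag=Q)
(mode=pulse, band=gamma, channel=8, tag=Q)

No match, Match, No match, No match

The rule appears to be: mode is burst.
(mode=pulse, band=gamma, channel=14, tag=R): mode is pulse — doesn't qualify, so No match.
(mode=burst, band=gamma, channel=6, tag=Q): mode is burst — checks out, so Match.
(mode=steady, band=gamma, channel=4, tag=Q): mode is steady — doesn't qualify, so No match.
(mode=pulse, band=gamma, channel=8, tag=Q): mode is pulse — doesn't qualify, so No match.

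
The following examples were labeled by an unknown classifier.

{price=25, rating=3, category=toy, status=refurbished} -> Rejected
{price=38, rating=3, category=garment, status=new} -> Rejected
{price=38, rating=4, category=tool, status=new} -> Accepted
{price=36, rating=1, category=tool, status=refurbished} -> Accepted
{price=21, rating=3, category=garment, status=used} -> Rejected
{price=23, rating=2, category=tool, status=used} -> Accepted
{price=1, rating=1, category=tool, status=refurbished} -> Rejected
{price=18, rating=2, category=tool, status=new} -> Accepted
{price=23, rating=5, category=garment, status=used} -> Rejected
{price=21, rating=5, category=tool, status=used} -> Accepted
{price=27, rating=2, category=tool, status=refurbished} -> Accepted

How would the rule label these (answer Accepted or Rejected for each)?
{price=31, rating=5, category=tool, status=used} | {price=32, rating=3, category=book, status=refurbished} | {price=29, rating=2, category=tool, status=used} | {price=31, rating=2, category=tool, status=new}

The common property of the 'Accepted' items is: category is tool AND price ≥ 18. No 'Rejected' item has it.

Accepted, Rejected, Accepted, Accepted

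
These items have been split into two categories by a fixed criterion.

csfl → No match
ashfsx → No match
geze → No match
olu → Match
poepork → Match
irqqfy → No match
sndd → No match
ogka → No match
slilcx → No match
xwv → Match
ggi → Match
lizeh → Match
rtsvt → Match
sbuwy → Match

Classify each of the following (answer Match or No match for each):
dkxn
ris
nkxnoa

No match, Match, No match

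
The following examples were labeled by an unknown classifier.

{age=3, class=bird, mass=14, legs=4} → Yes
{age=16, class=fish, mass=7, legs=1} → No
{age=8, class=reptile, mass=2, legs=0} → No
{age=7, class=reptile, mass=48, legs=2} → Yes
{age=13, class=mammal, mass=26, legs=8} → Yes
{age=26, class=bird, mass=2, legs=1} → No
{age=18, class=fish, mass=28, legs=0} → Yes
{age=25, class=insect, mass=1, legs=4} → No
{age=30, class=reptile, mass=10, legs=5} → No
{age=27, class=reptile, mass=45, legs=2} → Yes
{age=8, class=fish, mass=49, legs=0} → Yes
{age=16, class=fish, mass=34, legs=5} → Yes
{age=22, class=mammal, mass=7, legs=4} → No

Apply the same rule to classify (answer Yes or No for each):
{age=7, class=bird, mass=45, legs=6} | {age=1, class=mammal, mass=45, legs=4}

Yes, Yes

The classifier is using: mass ≥ 14.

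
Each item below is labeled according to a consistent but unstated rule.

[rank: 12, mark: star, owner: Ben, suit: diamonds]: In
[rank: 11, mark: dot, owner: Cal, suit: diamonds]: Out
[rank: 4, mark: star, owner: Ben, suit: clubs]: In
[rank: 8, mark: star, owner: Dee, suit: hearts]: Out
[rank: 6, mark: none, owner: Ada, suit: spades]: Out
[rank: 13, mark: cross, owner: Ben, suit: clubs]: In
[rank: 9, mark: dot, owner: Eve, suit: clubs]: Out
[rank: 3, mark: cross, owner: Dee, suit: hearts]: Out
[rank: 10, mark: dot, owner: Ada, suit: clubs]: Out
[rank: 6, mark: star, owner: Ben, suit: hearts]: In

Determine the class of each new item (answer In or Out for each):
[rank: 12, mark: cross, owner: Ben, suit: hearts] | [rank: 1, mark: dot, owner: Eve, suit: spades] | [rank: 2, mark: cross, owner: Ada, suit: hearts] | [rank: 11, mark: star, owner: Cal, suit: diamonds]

In, Out, Out, Out

Looking at the examples, the only property every 'In' case has and every 'Out' case lacks is: owner is Ben.
In: [rank: 12, mark: cross, owner: Ben, suit: hearts], since owner is Ben. Out: [rank: 1, mark: dot, owner: Eve, suit: spades], since owner is Eve. Out: [rank: 2, mark: cross, owner: Ada, suit: hearts], since owner is Ada. Out: [rank: 11, mark: star, owner: Cal, suit: diamonds], since owner is Cal.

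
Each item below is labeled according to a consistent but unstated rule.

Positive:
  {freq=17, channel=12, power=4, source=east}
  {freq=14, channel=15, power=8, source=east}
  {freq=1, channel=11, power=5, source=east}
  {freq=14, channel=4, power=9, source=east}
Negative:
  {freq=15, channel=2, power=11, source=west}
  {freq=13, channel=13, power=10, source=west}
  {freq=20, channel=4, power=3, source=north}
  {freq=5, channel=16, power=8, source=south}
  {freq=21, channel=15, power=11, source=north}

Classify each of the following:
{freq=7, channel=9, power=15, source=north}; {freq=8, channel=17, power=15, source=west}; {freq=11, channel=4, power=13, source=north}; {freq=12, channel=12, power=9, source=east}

Negative, Negative, Negative, Positive

All 'Positive' examples share one property — source is east — and every 'Negative' example lacks it.
{freq=7, channel=9, power=15, source=north}: source is north — lacks this property, so Negative. {freq=8, channel=17, power=15, source=west}: source is west — lacks this property, so Negative. {freq=11, channel=4, power=13, source=north}: source is north — lacks this property, so Negative. {freq=12, channel=12, power=9, source=east}: source is east — fits, so Positive.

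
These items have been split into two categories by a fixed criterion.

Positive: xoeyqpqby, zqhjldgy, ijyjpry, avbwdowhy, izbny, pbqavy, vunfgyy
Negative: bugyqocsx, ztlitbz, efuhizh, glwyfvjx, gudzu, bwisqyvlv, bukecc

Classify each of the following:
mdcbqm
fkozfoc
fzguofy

Negative, Negative, Positive

One predicate separates the groups cleanly: ends with 'y'.
mdcbqm: Negative (ends with 'm').
fkozfoc: Negative (ends with 'c').
fzguofy: Positive (ends with 'y').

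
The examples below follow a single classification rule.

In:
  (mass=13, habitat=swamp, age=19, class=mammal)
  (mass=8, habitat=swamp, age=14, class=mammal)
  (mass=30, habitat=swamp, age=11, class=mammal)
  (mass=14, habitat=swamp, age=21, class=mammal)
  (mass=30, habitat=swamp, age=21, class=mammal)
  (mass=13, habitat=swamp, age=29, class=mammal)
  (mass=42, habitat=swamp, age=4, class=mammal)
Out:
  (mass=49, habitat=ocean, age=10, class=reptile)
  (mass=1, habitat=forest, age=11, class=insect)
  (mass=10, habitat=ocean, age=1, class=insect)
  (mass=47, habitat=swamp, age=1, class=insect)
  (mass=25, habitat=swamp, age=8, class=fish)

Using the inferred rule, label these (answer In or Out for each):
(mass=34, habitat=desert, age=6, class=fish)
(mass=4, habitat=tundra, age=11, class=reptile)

Out, Out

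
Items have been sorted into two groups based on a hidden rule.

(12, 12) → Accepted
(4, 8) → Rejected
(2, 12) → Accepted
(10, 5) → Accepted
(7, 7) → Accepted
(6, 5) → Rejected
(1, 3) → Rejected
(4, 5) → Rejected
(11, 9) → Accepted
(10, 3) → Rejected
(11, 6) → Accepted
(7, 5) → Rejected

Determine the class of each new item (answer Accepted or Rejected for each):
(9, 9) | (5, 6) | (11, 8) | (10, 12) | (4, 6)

Accepted, Rejected, Accepted, Accepted, Rejected

The distinguishing property — sum ≥ 14 — holds for all the 'Accepted' cases and none of the 'Rejected' cases.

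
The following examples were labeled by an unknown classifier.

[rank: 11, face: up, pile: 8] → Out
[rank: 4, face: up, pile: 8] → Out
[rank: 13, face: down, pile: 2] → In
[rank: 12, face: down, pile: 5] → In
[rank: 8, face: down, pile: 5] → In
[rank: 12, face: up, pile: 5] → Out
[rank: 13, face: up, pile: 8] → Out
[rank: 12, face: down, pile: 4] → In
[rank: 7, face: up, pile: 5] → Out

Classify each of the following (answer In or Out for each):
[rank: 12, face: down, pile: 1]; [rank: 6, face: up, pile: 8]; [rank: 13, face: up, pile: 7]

In, Out, Out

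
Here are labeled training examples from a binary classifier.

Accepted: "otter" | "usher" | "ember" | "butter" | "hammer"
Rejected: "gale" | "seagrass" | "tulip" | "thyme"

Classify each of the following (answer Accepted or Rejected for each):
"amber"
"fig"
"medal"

All 'Accepted' examples share one property — ends with 'r' — and every 'Rejected' example lacks it.
"amber" — ends with 'r', hence Accepted.
"fig" — ends with 'g', hence Rejected.
"medal" — ends with 'l', hence Rejected.

Accepted, Rejected, Rejected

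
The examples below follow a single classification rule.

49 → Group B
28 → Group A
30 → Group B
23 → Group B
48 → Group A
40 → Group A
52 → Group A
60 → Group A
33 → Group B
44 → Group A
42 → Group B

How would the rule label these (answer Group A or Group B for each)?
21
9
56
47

Group B, Group B, Group A, Group B

The rule appears to be: multiple of 4.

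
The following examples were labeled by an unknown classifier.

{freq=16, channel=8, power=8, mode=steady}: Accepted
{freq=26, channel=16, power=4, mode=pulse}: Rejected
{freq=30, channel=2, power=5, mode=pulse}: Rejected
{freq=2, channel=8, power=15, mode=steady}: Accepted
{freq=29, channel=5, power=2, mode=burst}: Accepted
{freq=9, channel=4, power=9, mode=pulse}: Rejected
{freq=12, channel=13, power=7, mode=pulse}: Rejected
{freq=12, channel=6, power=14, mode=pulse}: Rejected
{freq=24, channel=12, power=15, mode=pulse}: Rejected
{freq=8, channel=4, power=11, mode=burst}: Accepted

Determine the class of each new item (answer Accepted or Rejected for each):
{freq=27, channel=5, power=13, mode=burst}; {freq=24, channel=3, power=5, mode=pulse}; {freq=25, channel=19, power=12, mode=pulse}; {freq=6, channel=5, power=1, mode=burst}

The distinguishing property — mode is not pulse — holds for all the 'Accepted' cases and none of the 'Rejected' cases.
{freq=27, channel=5, power=13, mode=burst}: mode is burst — qualifies, so Accepted.
{freq=24, channel=3, power=5, mode=pulse}: mode is pulse — doesn't match, so Rejected.
{freq=25, channel=19, power=12, mode=pulse}: mode is pulse — doesn't match, so Rejected.
{freq=6, channel=5, power=1, mode=burst}: mode is burst — qualifies, so Accepted.

Accepted, Rejected, Rejected, Accepted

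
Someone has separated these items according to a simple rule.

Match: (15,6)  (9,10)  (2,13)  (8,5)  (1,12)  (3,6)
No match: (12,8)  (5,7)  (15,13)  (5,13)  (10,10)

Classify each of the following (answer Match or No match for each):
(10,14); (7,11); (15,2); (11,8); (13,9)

No match, No match, Match, Match, No match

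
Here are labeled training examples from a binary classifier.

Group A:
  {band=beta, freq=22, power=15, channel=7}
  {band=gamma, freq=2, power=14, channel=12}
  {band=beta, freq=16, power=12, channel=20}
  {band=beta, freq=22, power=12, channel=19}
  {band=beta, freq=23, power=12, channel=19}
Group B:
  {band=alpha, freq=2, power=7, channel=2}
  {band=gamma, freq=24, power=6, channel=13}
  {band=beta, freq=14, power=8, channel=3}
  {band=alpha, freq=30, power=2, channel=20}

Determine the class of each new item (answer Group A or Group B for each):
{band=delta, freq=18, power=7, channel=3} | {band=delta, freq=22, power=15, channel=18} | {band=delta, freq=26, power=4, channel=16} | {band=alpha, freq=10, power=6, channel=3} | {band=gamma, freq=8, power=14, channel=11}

Group B, Group A, Group B, Group B, Group A

The rule appears to be: power ≥ 12.
Group B: {band=delta, freq=18, power=7, channel=3}, since power = 7. Group A: {band=delta, freq=22, power=15, channel=18}, since power = 15. Group B: {band=delta, freq=26, power=4, channel=16}, since power = 4. Group B: {band=alpha, freq=10, power=6, channel=3}, since power = 6. Group A: {band=gamma, freq=8, power=14, channel=11}, since power = 14.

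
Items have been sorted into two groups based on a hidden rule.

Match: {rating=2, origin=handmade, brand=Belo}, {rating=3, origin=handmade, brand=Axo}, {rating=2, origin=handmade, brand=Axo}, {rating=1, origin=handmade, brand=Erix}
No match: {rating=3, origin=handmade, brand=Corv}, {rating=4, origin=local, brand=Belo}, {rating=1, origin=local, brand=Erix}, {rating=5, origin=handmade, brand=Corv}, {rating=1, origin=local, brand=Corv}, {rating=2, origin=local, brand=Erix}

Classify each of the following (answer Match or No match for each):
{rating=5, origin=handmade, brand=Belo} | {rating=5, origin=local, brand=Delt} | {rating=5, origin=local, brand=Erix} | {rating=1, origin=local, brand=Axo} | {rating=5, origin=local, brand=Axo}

A rule that fits every label: brand is not Corv AND origin is handmade — true of each 'Match' example, false of each 'No match' one.
{rating=5, origin=handmade, brand=Belo}: brand is Belo, origin is handmade — fits, so Match. {rating=5, origin=local, brand=Delt}: brand is Delt, origin is local — does not pass, so No match. {rating=5, origin=local, brand=Erix}: brand is Erix, origin is local — does not pass, so No match. {rating=1, origin=local, brand=Axo}: brand is Axo, origin is local — does not pass, so No match. {rating=5, origin=local, brand=Axo}: brand is Axo, origin is local — does not pass, so No match.

Match, No match, No match, No match, No match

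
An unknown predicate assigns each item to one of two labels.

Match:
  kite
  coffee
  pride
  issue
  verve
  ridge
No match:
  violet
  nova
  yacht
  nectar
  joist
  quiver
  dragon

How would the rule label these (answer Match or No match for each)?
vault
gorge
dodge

No match, Match, Match

Checking candidate rules against both groups, what survives is: ends with 'e'.
vault → ends with 't' → No match.
gorge → ends with 'e' → Match.
dodge → ends with 'e' → Match.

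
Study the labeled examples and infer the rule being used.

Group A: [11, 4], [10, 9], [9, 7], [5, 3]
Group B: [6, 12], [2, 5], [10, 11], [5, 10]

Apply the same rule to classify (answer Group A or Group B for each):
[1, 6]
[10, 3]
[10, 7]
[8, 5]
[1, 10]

Group B, Group A, Group A, Group A, Group B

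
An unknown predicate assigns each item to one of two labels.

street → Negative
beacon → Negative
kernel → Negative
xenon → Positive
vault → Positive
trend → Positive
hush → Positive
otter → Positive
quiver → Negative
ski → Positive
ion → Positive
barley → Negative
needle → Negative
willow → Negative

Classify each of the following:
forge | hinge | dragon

Positive, Positive, Negative

Every 'Positive' example satisfies: length ≤ 5. None of the 'Negative' examples do.
forge: length 5, fits → Positive.
hinge: length 5, fits → Positive.
dragon: length 6, does not fit → Negative.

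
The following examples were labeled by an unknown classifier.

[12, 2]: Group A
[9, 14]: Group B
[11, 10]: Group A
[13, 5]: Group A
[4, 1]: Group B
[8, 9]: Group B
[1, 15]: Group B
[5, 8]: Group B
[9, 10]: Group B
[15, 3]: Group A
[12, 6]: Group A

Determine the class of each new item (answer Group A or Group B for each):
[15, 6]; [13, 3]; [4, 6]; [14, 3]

One predicate separates the groups cleanly: first ≥ 10.
[15, 6]: first 15, has this property → Group A. [13, 3]: first 13, has this property → Group A. [4, 6]: first 4, doesn't qualify → Group B. [14, 3]: first 14, has this property → Group A.

Group A, Group A, Group B, Group A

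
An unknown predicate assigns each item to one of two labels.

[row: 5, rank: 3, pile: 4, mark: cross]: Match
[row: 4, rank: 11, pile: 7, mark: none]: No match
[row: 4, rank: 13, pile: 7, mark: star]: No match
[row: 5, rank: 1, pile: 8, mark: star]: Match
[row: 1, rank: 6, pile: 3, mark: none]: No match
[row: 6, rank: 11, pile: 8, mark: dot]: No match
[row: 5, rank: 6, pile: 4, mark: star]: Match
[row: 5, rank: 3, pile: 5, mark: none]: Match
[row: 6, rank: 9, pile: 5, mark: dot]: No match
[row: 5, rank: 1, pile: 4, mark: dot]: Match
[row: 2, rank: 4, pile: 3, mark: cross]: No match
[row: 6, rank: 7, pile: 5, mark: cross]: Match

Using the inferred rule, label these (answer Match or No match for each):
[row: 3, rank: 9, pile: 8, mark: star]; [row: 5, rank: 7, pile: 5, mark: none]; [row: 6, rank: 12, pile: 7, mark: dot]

No match, Match, No match

Every 'Match' example satisfies: rank ≤ 7 AND row ≥ 4. None of the 'No match' examples do.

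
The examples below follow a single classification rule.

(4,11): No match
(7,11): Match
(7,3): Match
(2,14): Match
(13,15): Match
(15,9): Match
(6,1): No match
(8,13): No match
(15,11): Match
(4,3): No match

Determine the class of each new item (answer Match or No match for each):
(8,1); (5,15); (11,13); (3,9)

No match, Match, Match, Match

Checking candidate rules against both groups, what survives is: sum is even.
(8,1) — 8+1 = 9, hence No match.
(5,15) — 5+15 = 20, hence Match.
(11,13) — 11+13 = 24, hence Match.
(3,9) — 3+9 = 12, hence Match.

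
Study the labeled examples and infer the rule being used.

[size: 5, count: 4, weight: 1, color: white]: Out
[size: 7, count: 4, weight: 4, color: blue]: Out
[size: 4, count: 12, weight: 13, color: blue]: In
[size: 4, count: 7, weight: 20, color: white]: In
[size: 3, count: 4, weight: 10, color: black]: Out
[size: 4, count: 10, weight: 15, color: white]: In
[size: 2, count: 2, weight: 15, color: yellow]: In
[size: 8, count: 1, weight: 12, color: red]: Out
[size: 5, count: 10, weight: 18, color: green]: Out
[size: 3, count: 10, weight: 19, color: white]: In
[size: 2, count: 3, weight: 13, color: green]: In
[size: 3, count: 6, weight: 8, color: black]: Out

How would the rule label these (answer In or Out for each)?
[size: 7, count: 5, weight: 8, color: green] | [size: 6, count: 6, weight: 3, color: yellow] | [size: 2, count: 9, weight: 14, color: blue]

A rule that fits every label: weight ≥ 12 AND size ≤ 4 — true of each 'In' example, false of each 'Out' one.

Out, Out, In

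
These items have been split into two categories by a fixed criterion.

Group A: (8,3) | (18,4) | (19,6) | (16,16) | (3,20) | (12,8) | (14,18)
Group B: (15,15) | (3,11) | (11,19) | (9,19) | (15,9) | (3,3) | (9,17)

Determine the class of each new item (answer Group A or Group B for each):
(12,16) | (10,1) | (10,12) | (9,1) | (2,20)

Rule: product is even. This holds for each 'Group A' example and fails for each 'Group B' one.
(12,16) — 12·16 = 192, hence Group A. (10,1) — 10·1 = 10, hence Group A. (10,12) — 10·12 = 120, hence Group A. (9,1) — 9·1 = 9, hence Group B. (2,20) — 2·20 = 40, hence Group A.

Group A, Group A, Group A, Group B, Group A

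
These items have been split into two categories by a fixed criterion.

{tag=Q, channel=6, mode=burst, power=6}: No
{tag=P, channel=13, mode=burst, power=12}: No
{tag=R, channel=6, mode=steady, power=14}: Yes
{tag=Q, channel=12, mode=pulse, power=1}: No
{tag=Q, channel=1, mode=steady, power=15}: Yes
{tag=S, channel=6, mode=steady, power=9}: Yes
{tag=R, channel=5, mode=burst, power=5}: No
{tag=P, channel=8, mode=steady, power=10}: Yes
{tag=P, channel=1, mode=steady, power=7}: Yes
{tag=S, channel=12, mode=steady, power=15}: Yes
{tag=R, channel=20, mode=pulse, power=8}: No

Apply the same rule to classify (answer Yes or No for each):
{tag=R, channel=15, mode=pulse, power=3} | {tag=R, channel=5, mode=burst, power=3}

A rule that fits every label: mode is steady — true of each 'Yes' example, false of each 'No' one.
{tag=R, channel=15, mode=pulse, power=3}: mode is pulse, does not pass → No. {tag=R, channel=5, mode=burst, power=3}: mode is burst, does not pass → No.

No, No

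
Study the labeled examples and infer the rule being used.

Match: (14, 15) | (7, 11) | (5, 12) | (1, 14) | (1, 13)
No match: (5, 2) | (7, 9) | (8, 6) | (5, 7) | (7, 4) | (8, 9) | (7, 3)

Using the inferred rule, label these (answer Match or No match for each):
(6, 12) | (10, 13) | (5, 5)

A rule that fits every label: second ≥ 11 — true of each 'Match' example, false of each 'No match' one.
(6, 12): second 12 — satisfies this, so Match. (10, 13): second 13 — satisfies this, so Match. (5, 5): second 5 — fails this test, so No match.

Match, Match, No match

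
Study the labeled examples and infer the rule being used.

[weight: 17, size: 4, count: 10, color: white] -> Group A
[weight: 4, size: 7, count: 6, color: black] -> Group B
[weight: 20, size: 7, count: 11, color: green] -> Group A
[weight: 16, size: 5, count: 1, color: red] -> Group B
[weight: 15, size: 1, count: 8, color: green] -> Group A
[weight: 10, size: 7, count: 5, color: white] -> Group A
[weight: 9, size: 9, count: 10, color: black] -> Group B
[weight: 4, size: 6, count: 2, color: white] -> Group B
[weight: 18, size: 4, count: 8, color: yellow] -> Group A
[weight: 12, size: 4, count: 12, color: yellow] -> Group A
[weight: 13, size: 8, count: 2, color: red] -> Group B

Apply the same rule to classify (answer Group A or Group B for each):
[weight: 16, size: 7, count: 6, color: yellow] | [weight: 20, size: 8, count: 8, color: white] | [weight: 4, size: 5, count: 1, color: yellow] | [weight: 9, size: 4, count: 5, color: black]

Group A, Group A, Group B, Group B

The pattern is that an item is 'Group A' exactly when: count ≥ 5 AND weight ≥ 10.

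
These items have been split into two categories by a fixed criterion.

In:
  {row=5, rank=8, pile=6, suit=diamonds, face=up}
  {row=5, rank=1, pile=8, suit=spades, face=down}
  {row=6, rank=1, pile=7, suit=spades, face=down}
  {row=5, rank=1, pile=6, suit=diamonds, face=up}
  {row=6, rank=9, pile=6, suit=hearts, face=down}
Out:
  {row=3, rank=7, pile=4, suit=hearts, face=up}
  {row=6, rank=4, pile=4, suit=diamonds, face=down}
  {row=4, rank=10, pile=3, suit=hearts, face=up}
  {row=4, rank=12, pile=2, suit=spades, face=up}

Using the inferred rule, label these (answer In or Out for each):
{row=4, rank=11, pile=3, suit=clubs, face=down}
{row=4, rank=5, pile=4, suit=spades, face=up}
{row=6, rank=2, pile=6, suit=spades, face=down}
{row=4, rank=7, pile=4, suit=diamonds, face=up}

Out, Out, In, Out

The classifier is using: pile ≥ 6.
Out: {row=4, rank=11, pile=3, suit=clubs, face=down}, since pile = 3.
Out: {row=4, rank=5, pile=4, suit=spades, face=up}, since pile = 4.
In: {row=6, rank=2, pile=6, suit=spades, face=down}, since pile = 6.
Out: {row=4, rank=7, pile=4, suit=diamonds, face=up}, since pile = 4.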